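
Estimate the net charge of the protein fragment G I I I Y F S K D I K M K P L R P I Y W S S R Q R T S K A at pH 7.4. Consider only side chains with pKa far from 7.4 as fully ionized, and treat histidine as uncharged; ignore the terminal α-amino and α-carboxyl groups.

The side chains ionized at physiological pH are Lys/Arg (+1) and Asp/Glu (−1); with His treated as neutral, nothing else contributes.
Positive (K, R): K8, K11, K13, R16, R23, R25, K28 → +7.
Negative (D, E): D9 → −1.
Net charge = (+7) + (−1) = +6.

+6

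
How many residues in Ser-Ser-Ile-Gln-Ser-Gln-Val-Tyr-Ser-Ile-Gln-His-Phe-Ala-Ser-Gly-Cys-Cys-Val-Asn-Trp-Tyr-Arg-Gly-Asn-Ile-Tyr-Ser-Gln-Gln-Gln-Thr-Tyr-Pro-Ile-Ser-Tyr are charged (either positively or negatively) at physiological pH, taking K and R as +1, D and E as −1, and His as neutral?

1

Charged side chains at pH ~7.4: K, R (positive); D, E (negative).
Matching residues: Arg23.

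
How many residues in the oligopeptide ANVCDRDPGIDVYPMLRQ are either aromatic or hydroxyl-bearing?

Aromatic: F, W, Y. Hydroxyl-bearing: S, T, Y.
Aromatic residues here: Y13 (1).
Hydroxyl-bearing residues here: Y13 (1).
Y is in both groups, so the 1 Y residue must not be double-counted.
Total = 1 + 1 − 1 = 1.

1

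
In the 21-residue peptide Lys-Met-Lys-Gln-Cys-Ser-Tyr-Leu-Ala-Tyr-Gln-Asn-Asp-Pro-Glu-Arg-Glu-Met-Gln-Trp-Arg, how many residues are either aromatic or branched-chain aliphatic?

4

Aromatic: F, W, Y. Branched-chain aliphatic: I, L, V.
Aromatic residues here: Tyr7, Tyr10, Trp20 (3).
Branched-chain aliphatic residues here: Leu8 (1).
The two groups share no amino acid, so total = 3 + 1 = 4.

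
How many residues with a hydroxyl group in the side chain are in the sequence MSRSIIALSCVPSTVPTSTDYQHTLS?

11

Serine (S), threonine (T), and tyrosine (Y) each carry a hydroxyl group on the side chain.
Matching residues: S2, S4, S9, S13, T14, T17, S18, T19, Y21, T24, S26.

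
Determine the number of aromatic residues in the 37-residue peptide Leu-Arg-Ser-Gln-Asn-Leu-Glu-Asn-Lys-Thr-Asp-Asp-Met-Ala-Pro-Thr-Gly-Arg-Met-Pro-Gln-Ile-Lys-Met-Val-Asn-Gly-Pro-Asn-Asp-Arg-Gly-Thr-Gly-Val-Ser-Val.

0

Phenylalanine (F), tryptophan (W), and tyrosine (Y) have aromatic ring side chains.
None of the 37 residues belong to this group.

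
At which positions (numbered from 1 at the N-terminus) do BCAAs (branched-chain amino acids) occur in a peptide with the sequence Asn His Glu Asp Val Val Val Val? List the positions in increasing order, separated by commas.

Valine (V), leucine (L), and isoleucine (I) are the branched-chain amino acids.
Matching residues: Val5, Val6, Val7, Val8.

5, 6, 7, 8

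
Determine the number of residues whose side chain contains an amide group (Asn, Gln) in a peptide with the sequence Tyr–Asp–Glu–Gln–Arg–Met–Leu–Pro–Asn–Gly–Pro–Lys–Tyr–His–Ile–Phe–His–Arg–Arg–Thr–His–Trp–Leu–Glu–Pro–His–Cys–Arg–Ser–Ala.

Matching residues: Gln4, Asn9.

2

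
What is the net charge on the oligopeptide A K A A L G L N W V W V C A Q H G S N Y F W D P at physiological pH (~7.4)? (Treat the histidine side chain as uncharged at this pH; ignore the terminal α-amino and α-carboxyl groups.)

0

Near pH 7.4, K and R contribute +1 each, D and E contribute −1 each, and every other side chain (His included, as stated) is uncharged.
Positive (K, R): K2 → +1.
Negative (D, E): D23 → −1.
Net charge = (+1) + (−1) = 0.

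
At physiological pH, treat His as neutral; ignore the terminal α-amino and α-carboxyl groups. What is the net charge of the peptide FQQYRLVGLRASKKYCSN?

At pH ~7.4 the Lys and Arg side chains are protonated (+1), the Asp and Glu side chains are deprotonated (−1), and with His taken as neutral all other side chains carry no charge.
Positive (K, R): R5, R10, K13, K14 → +4.
Negative (D, E): none → −0.
Net charge = (+4) + (−0) = +4.

+4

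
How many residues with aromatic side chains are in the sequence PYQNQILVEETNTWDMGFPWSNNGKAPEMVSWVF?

The aromatic amino acids are Phe (F, benzyl), Trp (W, indole), and Tyr (Y, phenol).
Matching residues: Y2, W14, F18, W20, W32, F34.

6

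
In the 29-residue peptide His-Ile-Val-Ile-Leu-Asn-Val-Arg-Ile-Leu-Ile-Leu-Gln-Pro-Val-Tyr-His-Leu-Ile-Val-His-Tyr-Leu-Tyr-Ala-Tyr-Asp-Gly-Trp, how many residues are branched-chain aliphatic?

14

Valine (V), leucine (L), and isoleucine (I) are the branched-chain amino acids.
Matching residues: Ile2, Val3, Ile4, Leu5, Val7, Ile9, Leu10, Ile11, Leu12, Val15, Leu18, Ile19, Val20, Leu23.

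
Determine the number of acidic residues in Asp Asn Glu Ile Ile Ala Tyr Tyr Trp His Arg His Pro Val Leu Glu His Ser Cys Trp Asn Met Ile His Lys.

3

Only D (aspartate) and E (glutamate) carry a side-chain carboxylic acid.
Matching residues: Asp1, Glu3, Glu16.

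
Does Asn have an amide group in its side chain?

Yes

The amide-side-chain residues are Asn (N) and Gln (Q).
Asparagine is in this group.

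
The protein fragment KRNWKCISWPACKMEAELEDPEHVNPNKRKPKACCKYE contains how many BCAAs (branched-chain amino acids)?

3

V, L, and I make up the branched-chain aliphatic group.
Matching residues: I7, L18, V24.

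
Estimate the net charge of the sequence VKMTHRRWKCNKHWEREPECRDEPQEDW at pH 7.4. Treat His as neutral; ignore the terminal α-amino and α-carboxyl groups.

0

At pH ~7.4 the Lys and Arg side chains are protonated (+1), the Asp and Glu side chains are deprotonated (−1), and with His taken as neutral all other side chains carry no charge.
Positive (K, R): K2, R6, R7, K9, K12, R16, R21 → +7.
Negative (D, E): E15, E17, E19, D22, E23, E26, D27 → −7.
Net charge = (+7) + (−7) = 0.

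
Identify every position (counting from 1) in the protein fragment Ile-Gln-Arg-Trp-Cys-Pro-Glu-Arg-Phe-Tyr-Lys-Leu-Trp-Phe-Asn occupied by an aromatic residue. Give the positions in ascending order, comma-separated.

4, 9, 10, 13, 14

Matching residues: Trp4, Phe9, Tyr10, Trp13, Phe14.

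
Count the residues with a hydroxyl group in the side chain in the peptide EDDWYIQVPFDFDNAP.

S, T, and Y are the three residues with a side-chain hydroxyl.
Matching residues: Y5.

1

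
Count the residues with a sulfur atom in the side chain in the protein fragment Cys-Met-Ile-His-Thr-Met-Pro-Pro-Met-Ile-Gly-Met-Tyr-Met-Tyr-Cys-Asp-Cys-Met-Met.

10

Cysteine (C, thiol) and methionine (M, thioether) are the two sulfur-containing amino acids.
Matching residues: Cys1, Met2, Met6, Met9, Met12, Met14, Cys16, Cys18, Met19, Met20.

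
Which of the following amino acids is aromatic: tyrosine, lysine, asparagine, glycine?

F, W, and Y each carry an aromatic ring on the side chain.
Of the listed options, only tyrosine belongs to this group.

tyrosine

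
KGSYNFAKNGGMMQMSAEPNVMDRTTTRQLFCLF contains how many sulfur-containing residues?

Cysteine (C, thiol) and methionine (M, thioether) are the two sulfur-containing amino acids.
Matching residues: M12, M13, M15, M22, C32.

5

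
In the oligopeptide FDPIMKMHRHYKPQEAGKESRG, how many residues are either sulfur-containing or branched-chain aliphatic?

3

Sulfur-containing: C, M. Branched-chain aliphatic: I, L, V.
Sulfur-containing residues here: M5, M7 (2).
Branched-chain aliphatic residues here: I4 (1).
The two groups share no amino acid, so total = 2 + 1 = 3.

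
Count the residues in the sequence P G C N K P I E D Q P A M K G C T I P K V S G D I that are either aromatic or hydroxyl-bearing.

Aromatic: F, W, Y. Hydroxyl-bearing: S, T, Y.
Aromatic residues here: none (0).
Hydroxyl-bearing residues here: T17, S22 (2).
(Y belongs to both groups, but none appear in this sequence.) Total = 0 + 2 = 2.

2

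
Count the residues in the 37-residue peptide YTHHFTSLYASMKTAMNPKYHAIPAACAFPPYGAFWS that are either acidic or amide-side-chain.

Acidic: D, E. Amide-side-chain: N, Q.
Acidic residues here: none (0).
Amide-side-chain residues here: N17 (1).
The two groups share no amino acid, so total = 0 + 1 = 1.

1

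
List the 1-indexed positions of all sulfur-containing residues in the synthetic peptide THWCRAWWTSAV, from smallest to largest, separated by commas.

4

Cysteine (C, thiol) and methionine (M, thioether) are the two sulfur-containing amino acids.
Matching residues: C4.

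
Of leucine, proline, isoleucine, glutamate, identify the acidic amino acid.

glutamate

Only D (aspartate) and E (glutamate) carry a side-chain carboxylic acid.
Of the listed options, only glutamate belongs to this group.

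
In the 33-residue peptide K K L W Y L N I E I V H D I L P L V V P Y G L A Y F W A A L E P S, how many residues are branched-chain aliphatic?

V, L, and I make up the branched-chain aliphatic group.
Matching residues: L3, L6, I8, I10, V11, I14, L15, L17, V18, V19, L23, L30.

12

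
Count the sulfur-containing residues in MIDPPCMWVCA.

Cysteine (C, thiol) and methionine (M, thioether) are the two sulfur-containing amino acids.
Matching residues: M1, C6, M7, C10.

4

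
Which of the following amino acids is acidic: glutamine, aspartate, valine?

Aspartate (D) and glutamate (E) have carboxylic-acid side chains and are the acidic amino acids.
Of the listed options, only aspartate belongs to this group.

aspartate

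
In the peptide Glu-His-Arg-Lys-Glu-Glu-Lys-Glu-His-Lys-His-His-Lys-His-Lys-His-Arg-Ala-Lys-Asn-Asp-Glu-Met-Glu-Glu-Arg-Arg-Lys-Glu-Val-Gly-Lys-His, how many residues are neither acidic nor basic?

5

Acidic: D, E. Basic: K, R, H. All other residues are neither.
Matching residues: Ala18, Asn20, Met23, Val30, Gly31.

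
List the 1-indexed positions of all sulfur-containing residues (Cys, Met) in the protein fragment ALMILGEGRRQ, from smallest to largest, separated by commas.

3

Matching residues: M3.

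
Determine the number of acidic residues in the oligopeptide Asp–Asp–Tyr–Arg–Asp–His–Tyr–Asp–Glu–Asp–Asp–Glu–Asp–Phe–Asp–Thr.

10

The acidic residues are Asp (D) and Glu (E), whose side chains end in a carboxylate group.
Matching residues: Asp1, Asp2, Asp5, Asp8, Glu9, Asp10, Asp11, Glu12, Asp13, Asp15.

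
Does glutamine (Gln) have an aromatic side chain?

The aromatic amino acids are Phe (F, benzyl), Trp (W, indole), and Tyr (Y, phenol).
Glutamine is not in this group.

No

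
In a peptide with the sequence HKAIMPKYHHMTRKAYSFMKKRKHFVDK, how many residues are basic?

K, R, and H are the three residues with basic side chains (ε-amine, guanidinium, and imidazole respectively).
Matching residues: H1, K2, K7, H9, H10, R13, K14, K20, K21, R22, K23, H24, K28.

13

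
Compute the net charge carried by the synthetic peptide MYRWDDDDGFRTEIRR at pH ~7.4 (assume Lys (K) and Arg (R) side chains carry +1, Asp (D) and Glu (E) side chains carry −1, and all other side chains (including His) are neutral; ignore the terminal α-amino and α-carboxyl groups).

Positive (K, R): R3, R11, R15, R16 → +4.
Negative (D, E): D5, D6, D7, D8, E13 → −5.
Net charge = (+4) + (−5) = −1.

-1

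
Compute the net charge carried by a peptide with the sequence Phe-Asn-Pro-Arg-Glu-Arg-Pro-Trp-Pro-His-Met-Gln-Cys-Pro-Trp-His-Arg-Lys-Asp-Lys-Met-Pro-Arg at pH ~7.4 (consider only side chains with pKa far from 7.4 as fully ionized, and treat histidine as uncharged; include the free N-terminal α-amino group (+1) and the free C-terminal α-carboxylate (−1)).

+4

At pH ~7.4 the Lys and Arg side chains are protonated (+1), the Asp and Glu side chains are deprotonated (−1), and with His taken as neutral all other side chains carry no charge.
Positive (K, R): Arg4, Arg6, Arg17, Lys18, Lys20, Arg23 → +6.
Negative (D, E): Glu5, Asp19 → −2.
The N-terminus (+1) and C-terminus (−1) cancel.
Net charge = (+6) + (−2) = +4.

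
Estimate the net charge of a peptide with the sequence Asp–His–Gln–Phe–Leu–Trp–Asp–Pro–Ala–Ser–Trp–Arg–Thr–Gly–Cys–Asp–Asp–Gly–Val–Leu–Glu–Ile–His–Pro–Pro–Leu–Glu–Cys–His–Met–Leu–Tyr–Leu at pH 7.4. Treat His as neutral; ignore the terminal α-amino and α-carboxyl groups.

-5

At pH ~7.4 the Lys and Arg side chains are protonated (+1), the Asp and Glu side chains are deprotonated (−1), and with His taken as neutral all other side chains carry no charge.
Positive (K, R): Arg12 → +1.
Negative (D, E): Asp1, Asp7, Asp16, Asp17, Glu21, Glu27 → −6.
Net charge = (+1) + (−6) = −5.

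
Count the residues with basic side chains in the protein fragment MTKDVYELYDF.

K, R, and H are the three residues with basic side chains (ε-amine, guanidinium, and imidazole respectively).
Matching residues: K3.

1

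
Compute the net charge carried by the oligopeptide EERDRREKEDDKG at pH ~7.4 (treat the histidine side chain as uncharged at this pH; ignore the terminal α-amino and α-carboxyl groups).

Near pH 7.4, K and R contribute +1 each, D and E contribute −1 each, and every other side chain (His included, as stated) is uncharged.
Positive (K, R): R3, R5, R6, K8, K12 → +5.
Negative (D, E): E1, E2, D4, E7, E9, D10, D11 → −7.
Net charge = (+5) + (−7) = −2.

-2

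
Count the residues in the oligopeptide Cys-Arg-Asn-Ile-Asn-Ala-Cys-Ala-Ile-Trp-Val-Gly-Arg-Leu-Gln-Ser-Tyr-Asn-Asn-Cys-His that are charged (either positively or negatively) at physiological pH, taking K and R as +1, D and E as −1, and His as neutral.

2

Charged side chains at pH ~7.4: K, R (positive); D, E (negative).
Matching residues: Arg2, Arg13.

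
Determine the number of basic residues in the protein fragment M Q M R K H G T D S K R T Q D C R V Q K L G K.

K, R, and H are the three residues with basic side chains (ε-amine, guanidinium, and imidazole respectively).
Matching residues: R4, K5, H6, K11, R12, R17, K20, K23.

8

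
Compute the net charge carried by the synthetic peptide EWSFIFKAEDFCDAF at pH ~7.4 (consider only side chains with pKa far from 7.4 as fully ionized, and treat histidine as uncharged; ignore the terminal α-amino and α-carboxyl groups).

-3

The side chains ionized at physiological pH are Lys/Arg (+1) and Asp/Glu (−1); with His treated as neutral, nothing else contributes.
Positive (K, R): K7 → +1.
Negative (D, E): E1, E9, D10, D13 → −4.
Net charge = (+1) + (−4) = −3.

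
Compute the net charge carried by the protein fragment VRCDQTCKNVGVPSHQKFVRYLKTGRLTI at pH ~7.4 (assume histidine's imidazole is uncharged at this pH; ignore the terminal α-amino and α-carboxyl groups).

+5

Near pH 7.4, K and R contribute +1 each, D and E contribute −1 each, and every other side chain (His included, as stated) is uncharged.
Positive (K, R): R2, K8, K17, R20, K23, R26 → +6.
Negative (D, E): D4 → −1.
Net charge = (+6) + (−1) = +5.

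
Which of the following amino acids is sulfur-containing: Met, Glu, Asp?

Only Cys (C) and Met (M) have a sulfur atom in the side chain.
Of the listed options, only Met belongs to this group.

Met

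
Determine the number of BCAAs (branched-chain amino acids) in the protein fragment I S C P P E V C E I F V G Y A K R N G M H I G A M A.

Valine (V), leucine (L), and isoleucine (I) are the branched-chain amino acids.
Matching residues: I1, V7, I10, V12, I22.

5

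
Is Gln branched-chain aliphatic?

No

The BCAAs are Val, Leu, and Ile — aliphatic side chains with a branch point.
Glutamine is not in this group.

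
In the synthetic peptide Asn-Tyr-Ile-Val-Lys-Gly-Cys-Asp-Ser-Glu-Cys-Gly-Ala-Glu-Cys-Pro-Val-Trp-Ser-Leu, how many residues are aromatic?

2

The aromatic amino acids are Phe (F, benzyl), Trp (W, indole), and Tyr (Y, phenol).
Matching residues: Tyr2, Trp18.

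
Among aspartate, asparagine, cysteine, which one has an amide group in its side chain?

Only N (asparagine) and Q (glutamine) carry a side-chain carboxamide.
Of the listed options, only asparagine belongs to this group.

asparagine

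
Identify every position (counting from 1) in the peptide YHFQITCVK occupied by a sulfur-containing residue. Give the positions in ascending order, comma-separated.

7

Only Cys (C) and Met (M) have a sulfur atom in the side chain.
Matching residues: C7.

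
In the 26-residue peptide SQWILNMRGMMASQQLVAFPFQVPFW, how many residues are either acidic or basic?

Acidic: D, E. Basic: H, K, R.
Acidic residues here: none (0).
Basic residues here: R8 (1).
The two groups share no amino acid, so total = 0 + 1 = 1.

1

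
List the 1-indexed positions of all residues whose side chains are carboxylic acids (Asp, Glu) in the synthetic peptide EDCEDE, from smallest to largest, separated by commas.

1, 2, 4, 5, 6

Matching residues: E1, D2, E4, D5, E6.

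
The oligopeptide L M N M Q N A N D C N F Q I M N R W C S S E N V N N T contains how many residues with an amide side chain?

10

Asparagine (N) and glutamine (Q) have uncharged amide side chains.
Matching residues: N3, Q5, N6, N8, N11, Q13, N16, N23, N25, N26.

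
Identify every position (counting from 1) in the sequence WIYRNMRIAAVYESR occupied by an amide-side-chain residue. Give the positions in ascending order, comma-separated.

Matching residues: N5.

5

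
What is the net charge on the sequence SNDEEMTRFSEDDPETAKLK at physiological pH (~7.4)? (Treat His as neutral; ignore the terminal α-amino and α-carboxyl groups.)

-4

The side chains ionized at physiological pH are Lys/Arg (+1) and Asp/Glu (−1); with His treated as neutral, nothing else contributes.
Positive (K, R): R8, K18, K20 → +3.
Negative (D, E): D3, E4, E5, E11, D12, D13, E15 → −7.
Net charge = (+3) + (−7) = −4.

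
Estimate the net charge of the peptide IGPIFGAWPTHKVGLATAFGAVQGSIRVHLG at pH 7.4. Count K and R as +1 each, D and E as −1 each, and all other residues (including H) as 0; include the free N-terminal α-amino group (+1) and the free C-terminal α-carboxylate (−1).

+2

Positive (K, R): K12, R27 → +2.
Negative (D, E): none → −0.
The N-terminus (+1) and C-terminus (−1) cancel.
Net charge = (+2) + (−0) = +2.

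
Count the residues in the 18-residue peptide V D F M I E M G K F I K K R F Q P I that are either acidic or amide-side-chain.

3

Acidic: D, E. Amide-side-chain: N, Q.
Acidic residues here: D2, E6 (2).
Amide-side-chain residues here: Q16 (1).
The two groups share no amino acid, so total = 2 + 1 = 3.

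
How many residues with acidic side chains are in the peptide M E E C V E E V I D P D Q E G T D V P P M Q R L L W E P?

9

Aspartate (D) and glutamate (E) have carboxylic-acid side chains and are the acidic amino acids.
Matching residues: E2, E3, E6, E7, D10, D12, E14, D17, E27.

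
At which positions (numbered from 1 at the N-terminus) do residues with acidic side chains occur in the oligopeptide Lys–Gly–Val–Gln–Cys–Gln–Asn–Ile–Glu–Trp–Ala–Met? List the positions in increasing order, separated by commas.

Aspartate (D) and glutamate (E) have carboxylic-acid side chains and are the acidic amino acids.
Matching residues: Glu9.

9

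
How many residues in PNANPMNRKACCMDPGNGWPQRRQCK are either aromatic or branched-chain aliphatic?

1

Aromatic: F, W, Y. Branched-chain aliphatic: I, L, V.
Aromatic residues here: W19 (1).
Branched-chain aliphatic residues here: none (0).
The two groups share no amino acid, so total = 1 + 0 = 1.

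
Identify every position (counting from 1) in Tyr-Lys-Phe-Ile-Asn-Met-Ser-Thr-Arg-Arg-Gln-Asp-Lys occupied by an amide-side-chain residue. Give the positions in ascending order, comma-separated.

Only N (asparagine) and Q (glutamine) carry a side-chain carboxamide.
Matching residues: Asn5, Gln11.

5, 11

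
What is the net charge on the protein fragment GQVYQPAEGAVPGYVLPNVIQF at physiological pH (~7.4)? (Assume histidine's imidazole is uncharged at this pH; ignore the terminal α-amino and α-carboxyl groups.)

At pH ~7.4 the Lys and Arg side chains are protonated (+1), the Asp and Glu side chains are deprotonated (−1), and with His taken as neutral all other side chains carry no charge.
Positive (K, R): none → +0.
Negative (D, E): E8 → −1.
Net charge = (+0) + (−1) = −1.

-1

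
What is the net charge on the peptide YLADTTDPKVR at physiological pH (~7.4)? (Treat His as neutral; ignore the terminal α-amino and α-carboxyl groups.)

0

Near pH 7.4, K and R contribute +1 each, D and E contribute −1 each, and every other side chain (His included, as stated) is uncharged.
Positive (K, R): K9, R11 → +2.
Negative (D, E): D4, D7 → −2.
Net charge = (+2) + (−2) = 0.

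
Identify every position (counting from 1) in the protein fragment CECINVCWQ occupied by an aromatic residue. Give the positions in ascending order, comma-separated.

Matching residues: W8.

8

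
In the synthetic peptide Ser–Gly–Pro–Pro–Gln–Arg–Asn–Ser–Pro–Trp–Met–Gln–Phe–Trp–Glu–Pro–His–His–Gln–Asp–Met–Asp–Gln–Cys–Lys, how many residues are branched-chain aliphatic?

0

V, L, and I make up the branched-chain aliphatic group.
None of the 25 residues belong to this group.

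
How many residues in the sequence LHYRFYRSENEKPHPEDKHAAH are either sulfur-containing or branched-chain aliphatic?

Sulfur-containing: C, M. Branched-chain aliphatic: I, L, V.
Sulfur-containing residues here: none (0).
Branched-chain aliphatic residues here: L1 (1).
The two groups share no amino acid, so total = 0 + 1 = 1.

1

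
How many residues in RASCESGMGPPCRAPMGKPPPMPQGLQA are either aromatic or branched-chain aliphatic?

1

Aromatic: F, W, Y. Branched-chain aliphatic: I, L, V.
Aromatic residues here: none (0).
Branched-chain aliphatic residues here: L26 (1).
The two groups share no amino acid, so total = 0 + 1 = 1.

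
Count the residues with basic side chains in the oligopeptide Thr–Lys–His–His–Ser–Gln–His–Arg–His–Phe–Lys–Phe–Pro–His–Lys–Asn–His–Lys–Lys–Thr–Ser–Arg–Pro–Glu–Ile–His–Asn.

14

K, R, and H are the three residues with basic side chains (ε-amine, guanidinium, and imidazole respectively).
Matching residues: Lys2, His3, His4, His7, Arg8, His9, Lys11, His14, Lys15, His17, Lys18, Lys19, Arg22, His26.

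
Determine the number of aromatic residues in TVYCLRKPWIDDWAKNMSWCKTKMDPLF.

Phenylalanine (F), tryptophan (W), and tyrosine (Y) have aromatic ring side chains.
Matching residues: Y3, W9, W13, W19, F28.

5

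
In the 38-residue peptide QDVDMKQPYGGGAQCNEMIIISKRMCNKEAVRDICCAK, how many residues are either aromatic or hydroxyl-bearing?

2

Aromatic: F, W, Y. Hydroxyl-bearing: S, T, Y.
Aromatic residues here: Y9 (1).
Hydroxyl-bearing residues here: Y9, S22 (2).
Y is in both groups, so the 1 Y residue must not be double-counted.
Total = 1 + 2 − 1 = 2.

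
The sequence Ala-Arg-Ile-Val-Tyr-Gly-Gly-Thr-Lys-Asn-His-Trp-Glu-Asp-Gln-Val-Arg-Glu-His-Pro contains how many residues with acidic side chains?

Only D (aspartate) and E (glutamate) carry a side-chain carboxylic acid.
Matching residues: Glu13, Asp14, Glu18.

3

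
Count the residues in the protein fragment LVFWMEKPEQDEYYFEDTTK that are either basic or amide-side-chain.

Basic: H, K, R. Amide-side-chain: N, Q.
Basic residues here: K7, K20 (2).
Amide-side-chain residues here: Q10 (1).
The two groups share no amino acid, so total = 2 + 1 = 3.

3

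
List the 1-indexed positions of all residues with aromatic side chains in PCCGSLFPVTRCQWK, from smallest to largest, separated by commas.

7, 14

F, W, and Y each carry an aromatic ring on the side chain.
Matching residues: F7, W14.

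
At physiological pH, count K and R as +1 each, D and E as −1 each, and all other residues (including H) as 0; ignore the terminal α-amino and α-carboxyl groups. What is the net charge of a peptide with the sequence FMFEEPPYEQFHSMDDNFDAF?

-6

Positive (K, R): none → +0.
Negative (D, E): E4, E5, E9, D15, D16, D19 → −6.
Net charge = (+0) + (−6) = −6.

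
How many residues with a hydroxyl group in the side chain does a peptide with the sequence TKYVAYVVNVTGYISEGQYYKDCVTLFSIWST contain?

12

Serine (S), threonine (T), and tyrosine (Y) each carry a hydroxyl group on the side chain.
Matching residues: T1, Y3, Y6, T11, Y13, S15, Y19, Y20, T25, S28, S31, T32.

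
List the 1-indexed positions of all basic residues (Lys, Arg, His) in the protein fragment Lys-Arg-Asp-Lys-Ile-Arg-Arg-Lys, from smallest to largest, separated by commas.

1, 2, 4, 6, 7, 8

Matching residues: Lys1, Arg2, Lys4, Arg6, Arg7, Lys8.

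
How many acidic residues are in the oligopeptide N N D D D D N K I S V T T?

4

Aspartate (D) and glutamate (E) have carboxylic-acid side chains and are the acidic amino acids.
Matching residues: D3, D4, D5, D6.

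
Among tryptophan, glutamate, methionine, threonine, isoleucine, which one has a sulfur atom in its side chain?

methionine

Only Cys (C) and Met (M) have a sulfur atom in the side chain.
Of the listed options, only methionine belongs to this group.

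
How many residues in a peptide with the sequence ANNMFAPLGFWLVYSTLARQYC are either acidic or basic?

1

Acidic: D, E. Basic: H, K, R.
Acidic residues here: none (0).
Basic residues here: R19 (1).
The two groups share no amino acid, so total = 0 + 1 = 1.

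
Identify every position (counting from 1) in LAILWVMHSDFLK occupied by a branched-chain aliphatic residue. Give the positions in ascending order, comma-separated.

Matching residues: L1, I3, L4, V6, L12.

1, 3, 4, 6, 12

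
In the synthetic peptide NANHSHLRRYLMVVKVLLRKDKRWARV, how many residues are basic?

10

K, R, and H are the three residues with basic side chains (ε-amine, guanidinium, and imidazole respectively).
Matching residues: H4, H6, R8, R9, K15, R19, K20, K22, R23, R26.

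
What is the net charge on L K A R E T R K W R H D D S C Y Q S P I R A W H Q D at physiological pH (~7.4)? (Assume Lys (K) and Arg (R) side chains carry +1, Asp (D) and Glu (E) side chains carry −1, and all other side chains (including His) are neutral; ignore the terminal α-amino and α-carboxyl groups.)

Positive (K, R): K2, R4, R7, K8, R10, R21 → +6.
Negative (D, E): E5, D12, D13, D26 → −4.
Net charge = (+6) + (−4) = +2.

+2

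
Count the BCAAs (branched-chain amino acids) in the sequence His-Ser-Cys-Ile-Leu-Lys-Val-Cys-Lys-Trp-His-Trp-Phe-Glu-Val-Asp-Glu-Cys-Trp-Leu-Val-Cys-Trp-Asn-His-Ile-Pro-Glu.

V, L, and I make up the branched-chain aliphatic group.
Matching residues: Ile4, Leu5, Val7, Val15, Leu20, Val21, Ile26.

7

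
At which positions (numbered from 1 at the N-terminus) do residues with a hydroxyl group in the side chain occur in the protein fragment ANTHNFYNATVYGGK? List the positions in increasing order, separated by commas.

3, 7, 10, 12

Serine (S), threonine (T), and tyrosine (Y) each carry a hydroxyl group on the side chain.
Matching residues: T3, Y7, T10, Y12.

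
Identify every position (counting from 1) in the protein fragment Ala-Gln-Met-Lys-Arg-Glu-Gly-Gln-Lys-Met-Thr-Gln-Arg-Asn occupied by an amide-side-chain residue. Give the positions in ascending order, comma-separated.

The amide-side-chain residues are Asn (N) and Gln (Q).
Matching residues: Gln2, Gln8, Gln12, Asn14.

2, 8, 12, 14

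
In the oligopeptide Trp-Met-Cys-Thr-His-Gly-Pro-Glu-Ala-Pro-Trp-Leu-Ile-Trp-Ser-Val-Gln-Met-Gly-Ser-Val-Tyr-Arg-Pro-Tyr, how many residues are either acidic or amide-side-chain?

Acidic: D, E. Amide-side-chain: N, Q.
Acidic residues here: Glu8 (1).
Amide-side-chain residues here: Gln17 (1).
The two groups share no amino acid, so total = 1 + 1 = 2.

2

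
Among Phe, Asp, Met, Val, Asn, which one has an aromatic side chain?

The aromatic amino acids are Phe (F, benzyl), Trp (W, indole), and Tyr (Y, phenol).
Of the listed options, only Phe belongs to this group.

Phe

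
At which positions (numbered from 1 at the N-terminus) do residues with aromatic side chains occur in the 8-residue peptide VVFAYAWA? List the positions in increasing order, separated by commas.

Phenylalanine (F), tryptophan (W), and tyrosine (Y) have aromatic ring side chains.
Matching residues: F3, Y5, W7.

3, 5, 7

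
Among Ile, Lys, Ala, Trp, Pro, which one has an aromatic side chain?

Phenylalanine (F), tryptophan (W), and tyrosine (Y) have aromatic ring side chains.
Of the listed options, only Trp belongs to this group.

Trp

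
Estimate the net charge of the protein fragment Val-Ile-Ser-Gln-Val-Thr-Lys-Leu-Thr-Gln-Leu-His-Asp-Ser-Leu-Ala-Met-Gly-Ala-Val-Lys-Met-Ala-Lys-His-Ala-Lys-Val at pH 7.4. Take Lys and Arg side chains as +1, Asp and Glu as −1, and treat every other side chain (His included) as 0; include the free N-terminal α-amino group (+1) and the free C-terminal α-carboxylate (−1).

+3

Positive (K, R): Lys7, Lys21, Lys24, Lys27 → +4.
Negative (D, E): Asp13 → −1.
The N-terminus (+1) and C-terminus (−1) cancel.
Net charge = (+4) + (−1) = +3.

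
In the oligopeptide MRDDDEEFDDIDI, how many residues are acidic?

8

Aspartate (D) and glutamate (E) have carboxylic-acid side chains and are the acidic amino acids.
Matching residues: D3, D4, D5, E6, E7, D9, D10, D12.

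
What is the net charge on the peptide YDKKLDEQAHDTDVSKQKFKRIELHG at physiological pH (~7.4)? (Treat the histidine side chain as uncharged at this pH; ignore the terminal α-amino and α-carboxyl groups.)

0

At pH ~7.4 the Lys and Arg side chains are protonated (+1), the Asp and Glu side chains are deprotonated (−1), and with His taken as neutral all other side chains carry no charge.
Positive (K, R): K3, K4, K16, K18, K20, R21 → +6.
Negative (D, E): D2, D6, E7, D11, D13, E23 → −6.
Net charge = (+6) + (−6) = 0.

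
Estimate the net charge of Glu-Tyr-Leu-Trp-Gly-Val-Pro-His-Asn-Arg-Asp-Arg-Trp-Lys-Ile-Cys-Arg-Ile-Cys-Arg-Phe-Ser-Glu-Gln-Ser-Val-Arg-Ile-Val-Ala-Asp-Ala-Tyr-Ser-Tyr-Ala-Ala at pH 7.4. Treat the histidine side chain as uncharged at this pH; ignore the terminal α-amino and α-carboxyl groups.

Near pH 7.4, K and R contribute +1 each, D and E contribute −1 each, and every other side chain (His included, as stated) is uncharged.
Positive (K, R): Arg10, Arg12, Lys14, Arg17, Arg20, Arg27 → +6.
Negative (D, E): Glu1, Asp11, Glu23, Asp31 → −4.
Net charge = (+6) + (−4) = +2.

+2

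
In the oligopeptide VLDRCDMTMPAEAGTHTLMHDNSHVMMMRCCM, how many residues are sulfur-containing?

10

Cysteine (C, thiol) and methionine (M, thioether) are the two sulfur-containing amino acids.
Matching residues: C5, M7, M9, M19, M26, M27, M28, C30, C31, M32.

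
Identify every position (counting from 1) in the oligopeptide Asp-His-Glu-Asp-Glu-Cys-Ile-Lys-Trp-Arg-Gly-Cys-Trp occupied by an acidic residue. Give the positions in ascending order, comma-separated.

Aspartate (D) and glutamate (E) have carboxylic-acid side chains and are the acidic amino acids.
Matching residues: Asp1, Glu3, Asp4, Glu5.

1, 3, 4, 5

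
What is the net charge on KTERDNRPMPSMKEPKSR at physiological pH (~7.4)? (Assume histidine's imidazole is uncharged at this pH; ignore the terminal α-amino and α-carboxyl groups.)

+3

The side chains ionized at physiological pH are Lys/Arg (+1) and Asp/Glu (−1); with His treated as neutral, nothing else contributes.
Positive (K, R): K1, R4, R7, K13, K16, R18 → +6.
Negative (D, E): E3, D5, E14 → −3.
Net charge = (+6) + (−3) = +3.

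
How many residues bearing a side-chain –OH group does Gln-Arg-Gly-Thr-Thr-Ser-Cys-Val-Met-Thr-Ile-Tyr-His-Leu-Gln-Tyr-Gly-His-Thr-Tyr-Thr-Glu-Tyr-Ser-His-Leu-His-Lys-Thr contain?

The –OH-bearing residues are Ser, Thr (aliphatic alcohols), and Tyr (phenol).
Matching residues: Thr4, Thr5, Ser6, Thr10, Tyr12, Tyr16, Thr19, Tyr20, Thr21, Tyr23, Ser24, Thr29.

12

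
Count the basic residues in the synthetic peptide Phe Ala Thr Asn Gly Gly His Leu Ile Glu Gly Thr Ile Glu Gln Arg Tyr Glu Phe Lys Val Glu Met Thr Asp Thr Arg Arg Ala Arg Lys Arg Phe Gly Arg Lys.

10

The basic amino acids are Lys (K), Arg (R), and His (H).
Matching residues: His7, Arg16, Lys20, Arg27, Arg28, Arg30, Lys31, Arg32, Arg35, Lys36.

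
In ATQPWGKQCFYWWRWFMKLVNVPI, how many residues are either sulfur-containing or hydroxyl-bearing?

Sulfur-containing: C, M. Hydroxyl-bearing: S, T, Y.
Sulfur-containing residues here: C9, M17 (2).
Hydroxyl-bearing residues here: T2, Y11 (2).
The two groups share no amino acid, so total = 2 + 2 = 4.

4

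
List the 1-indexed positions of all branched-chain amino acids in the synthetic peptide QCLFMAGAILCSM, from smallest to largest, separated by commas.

Valine (V), leucine (L), and isoleucine (I) are the branched-chain amino acids.
Matching residues: L3, I9, L10.

3, 9, 10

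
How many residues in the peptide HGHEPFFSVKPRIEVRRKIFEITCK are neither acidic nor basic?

14

Acidic: D, E. Basic: K, R, H. All other residues are neither.
Matching residues: G2, P5, F6, F7, S8, V9, P11, I13, V15, I19, F20, I22, T23, C24.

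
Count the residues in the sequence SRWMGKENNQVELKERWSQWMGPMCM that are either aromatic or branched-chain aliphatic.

Aromatic: F, W, Y. Branched-chain aliphatic: I, L, V.
Aromatic residues here: W3, W17, W20 (3).
Branched-chain aliphatic residues here: V11, L13 (2).
The two groups share no amino acid, so total = 3 + 2 = 5.

5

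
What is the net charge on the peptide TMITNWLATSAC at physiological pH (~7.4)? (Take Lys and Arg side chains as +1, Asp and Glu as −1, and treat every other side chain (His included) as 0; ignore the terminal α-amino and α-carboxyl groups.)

Positive (K, R): none → +0.
Negative (D, E): none → −0.
Net charge = (+0) + (−0) = 0.

0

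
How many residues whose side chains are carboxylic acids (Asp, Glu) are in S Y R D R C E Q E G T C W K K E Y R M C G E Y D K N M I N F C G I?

6

Matching residues: D4, E7, E9, E16, E22, D24.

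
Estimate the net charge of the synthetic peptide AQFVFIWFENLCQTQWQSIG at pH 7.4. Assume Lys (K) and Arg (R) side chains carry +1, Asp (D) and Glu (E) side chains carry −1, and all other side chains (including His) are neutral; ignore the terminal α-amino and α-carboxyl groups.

-1

Positive (K, R): none → +0.
Negative (D, E): E9 → −1.
Net charge = (+0) + (−1) = −1.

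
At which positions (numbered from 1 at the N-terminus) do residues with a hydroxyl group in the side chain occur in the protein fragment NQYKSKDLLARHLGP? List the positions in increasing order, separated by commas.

3, 5

S, T, and Y are the three residues with a side-chain hydroxyl.
Matching residues: Y3, S5.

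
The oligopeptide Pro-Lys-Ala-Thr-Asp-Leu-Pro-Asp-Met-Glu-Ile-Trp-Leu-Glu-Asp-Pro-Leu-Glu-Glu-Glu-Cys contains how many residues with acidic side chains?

8

Only D (aspartate) and E (glutamate) carry a side-chain carboxylic acid.
Matching residues: Asp5, Asp8, Glu10, Glu14, Asp15, Glu18, Glu19, Glu20.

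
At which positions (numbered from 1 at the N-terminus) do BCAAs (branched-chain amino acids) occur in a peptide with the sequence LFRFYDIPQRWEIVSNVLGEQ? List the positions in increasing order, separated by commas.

1, 7, 13, 14, 17, 18

V, L, and I make up the branched-chain aliphatic group.
Matching residues: L1, I7, I13, V14, V17, L18.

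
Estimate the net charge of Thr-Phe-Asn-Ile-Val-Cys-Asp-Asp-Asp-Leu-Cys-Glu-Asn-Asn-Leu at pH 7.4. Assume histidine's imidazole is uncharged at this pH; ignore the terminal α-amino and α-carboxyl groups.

The side chains ionized at physiological pH are Lys/Arg (+1) and Asp/Glu (−1); with His treated as neutral, nothing else contributes.
Positive (K, R): none → +0.
Negative (D, E): Asp7, Asp8, Asp9, Glu12 → −4.
Net charge = (+0) + (−4) = −4.

-4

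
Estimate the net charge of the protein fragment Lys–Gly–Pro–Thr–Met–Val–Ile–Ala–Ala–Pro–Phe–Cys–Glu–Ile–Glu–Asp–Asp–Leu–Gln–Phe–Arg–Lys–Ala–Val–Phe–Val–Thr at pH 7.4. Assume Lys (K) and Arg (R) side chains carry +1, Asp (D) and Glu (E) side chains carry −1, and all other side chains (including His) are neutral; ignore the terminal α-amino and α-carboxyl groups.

Positive (K, R): Lys1, Arg21, Lys22 → +3.
Negative (D, E): Glu13, Glu15, Asp16, Asp17 → −4.
Net charge = (+3) + (−4) = −1.

-1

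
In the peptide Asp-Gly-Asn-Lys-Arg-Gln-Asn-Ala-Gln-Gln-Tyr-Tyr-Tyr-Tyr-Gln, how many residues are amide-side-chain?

The amide-side-chain residues are Asn (N) and Gln (Q).
Matching residues: Asn3, Gln6, Asn7, Gln9, Gln10, Gln15.

6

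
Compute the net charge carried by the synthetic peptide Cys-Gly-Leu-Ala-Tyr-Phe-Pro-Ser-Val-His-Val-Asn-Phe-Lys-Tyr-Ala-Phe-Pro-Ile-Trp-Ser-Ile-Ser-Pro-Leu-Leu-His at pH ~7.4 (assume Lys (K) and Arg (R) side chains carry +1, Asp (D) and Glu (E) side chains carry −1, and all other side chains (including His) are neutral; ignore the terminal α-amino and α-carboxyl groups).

Positive (K, R): Lys14 → +1.
Negative (D, E): none → −0.
Net charge = (+1) + (−0) = +1.

+1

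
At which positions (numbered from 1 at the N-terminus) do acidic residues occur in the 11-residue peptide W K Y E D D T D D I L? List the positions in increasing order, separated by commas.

4, 5, 6, 8, 9

Only D (aspartate) and E (glutamate) carry a side-chain carboxylic acid.
Matching residues: E4, D5, D6, D8, D9.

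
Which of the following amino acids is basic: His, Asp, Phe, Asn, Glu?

His

The basic amino acids are Lys (K), Arg (R), and His (H).
Of the listed options, only His belongs to this group.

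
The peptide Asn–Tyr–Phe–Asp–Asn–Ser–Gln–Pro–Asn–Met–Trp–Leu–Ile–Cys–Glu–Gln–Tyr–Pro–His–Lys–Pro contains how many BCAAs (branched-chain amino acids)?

2

V, L, and I make up the branched-chain aliphatic group.
Matching residues: Leu12, Ile13.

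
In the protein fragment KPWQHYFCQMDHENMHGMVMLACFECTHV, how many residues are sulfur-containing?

Only Cys (C) and Met (M) have a sulfur atom in the side chain.
Matching residues: C8, M10, M15, M18, M20, C23, C26.

7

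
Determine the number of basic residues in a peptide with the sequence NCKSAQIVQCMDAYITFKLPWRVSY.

3

Lysine (K), arginine (R), and histidine (H) have basic, nitrogen-containing side chains.
Matching residues: K3, K18, R22.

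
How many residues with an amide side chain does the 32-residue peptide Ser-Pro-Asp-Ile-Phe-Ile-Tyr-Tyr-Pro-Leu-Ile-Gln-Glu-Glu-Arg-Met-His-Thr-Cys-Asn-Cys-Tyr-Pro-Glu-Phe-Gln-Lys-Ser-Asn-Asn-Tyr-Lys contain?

Only N (asparagine) and Q (glutamine) carry a side-chain carboxamide.
Matching residues: Gln12, Asn20, Gln26, Asn29, Asn30.

5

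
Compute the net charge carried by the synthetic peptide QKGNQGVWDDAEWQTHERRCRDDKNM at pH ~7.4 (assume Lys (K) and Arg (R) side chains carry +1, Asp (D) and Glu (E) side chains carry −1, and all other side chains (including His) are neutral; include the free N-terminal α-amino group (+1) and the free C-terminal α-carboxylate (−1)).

-1

Positive (K, R): K2, R18, R19, R21, K24 → +5.
Negative (D, E): D9, D10, E12, E17, D22, D23 → −6.
The N-terminus (+1) and C-terminus (−1) cancel.
Net charge = (+5) + (−6) = −1.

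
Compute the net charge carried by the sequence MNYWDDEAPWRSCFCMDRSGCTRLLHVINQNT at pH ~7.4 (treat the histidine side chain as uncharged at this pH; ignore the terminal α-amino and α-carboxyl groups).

At pH ~7.4 the Lys and Arg side chains are protonated (+1), the Asp and Glu side chains are deprotonated (−1), and with His taken as neutral all other side chains carry no charge.
Positive (K, R): R11, R18, R23 → +3.
Negative (D, E): D5, D6, E7, D17 → −4.
Net charge = (+3) + (−4) = −1.

-1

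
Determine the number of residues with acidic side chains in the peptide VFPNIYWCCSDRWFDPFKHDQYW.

3

The acidic residues are Asp (D) and Glu (E), whose side chains end in a carboxylate group.
Matching residues: D11, D15, D20.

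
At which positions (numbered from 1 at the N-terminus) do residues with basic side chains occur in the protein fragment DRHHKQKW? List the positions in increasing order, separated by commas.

K, R, and H are the three residues with basic side chains (ε-amine, guanidinium, and imidazole respectively).
Matching residues: R2, H3, H4, K5, K7.

2, 3, 4, 5, 7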